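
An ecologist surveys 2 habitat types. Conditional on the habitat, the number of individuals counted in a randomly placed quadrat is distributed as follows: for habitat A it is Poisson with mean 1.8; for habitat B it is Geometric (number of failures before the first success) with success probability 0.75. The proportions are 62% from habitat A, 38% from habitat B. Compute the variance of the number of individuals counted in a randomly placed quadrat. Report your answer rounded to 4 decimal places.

1.7917

Per component, A: μ=1.8, E[X²]=5.04; B: μ=0.333333, E[X²]=0.555556.
E[X] = 0.62·1.8 + 0.38·0.333333 = 1.24267.
E[X²] = 0.62·5.04 + 0.38·0.555556 = 3.33591.
Var(X) = E[X²] − (E[X])² = 3.33591 − 1.54422 = 1.79169.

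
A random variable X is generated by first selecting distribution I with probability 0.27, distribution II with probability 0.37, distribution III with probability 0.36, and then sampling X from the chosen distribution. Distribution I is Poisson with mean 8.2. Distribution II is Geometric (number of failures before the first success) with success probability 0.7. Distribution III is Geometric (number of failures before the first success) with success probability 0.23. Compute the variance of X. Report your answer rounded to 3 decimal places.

17.138

Per component, I: μ=8.2, E[X²]=75.44; II: μ=0.428571, E[X²]=0.795918; III: μ=3.34783, E[X²]=25.7637.
E[X] = 0.27·8.2 + 0.37·0.428571 + 0.36·3.34783 = 3.57779.
E[X²] = 0.27·75.44 + 0.37·0.795918 + 0.36·25.7637 = 29.9382.
Var(X) = E[X²] − (E[X])² = 29.9382 − 12.8006 = 17.1377.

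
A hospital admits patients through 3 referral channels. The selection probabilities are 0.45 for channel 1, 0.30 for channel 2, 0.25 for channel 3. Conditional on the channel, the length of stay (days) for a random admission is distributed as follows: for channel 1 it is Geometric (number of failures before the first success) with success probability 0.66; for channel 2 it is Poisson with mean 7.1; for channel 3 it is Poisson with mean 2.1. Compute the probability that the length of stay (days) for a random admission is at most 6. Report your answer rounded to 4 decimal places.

0.8288

Conditional on each channel, P(X ≤ 6): 1: 0.999475; 2: 0.43492; 3: 0.994138.
By total probability, P(X ≤ 6) = 0.45·0.999475 + 0.3·0.43492 + 0.25·0.994138 = 0.828774.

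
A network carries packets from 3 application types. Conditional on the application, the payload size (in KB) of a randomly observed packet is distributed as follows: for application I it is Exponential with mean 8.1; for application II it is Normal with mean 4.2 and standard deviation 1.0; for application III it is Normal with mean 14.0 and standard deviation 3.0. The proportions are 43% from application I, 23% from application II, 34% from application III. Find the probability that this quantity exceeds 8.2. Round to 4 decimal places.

0.4872

Conditional on each application, P(X > 8.2): I: 0.363366; II: 3.16712e-05; III: 0.973402.
By total probability, P(X > 8.2) = 0.43·0.363366 + 0.23·3.16712e-05 + 0.34·0.973402 = 0.487211.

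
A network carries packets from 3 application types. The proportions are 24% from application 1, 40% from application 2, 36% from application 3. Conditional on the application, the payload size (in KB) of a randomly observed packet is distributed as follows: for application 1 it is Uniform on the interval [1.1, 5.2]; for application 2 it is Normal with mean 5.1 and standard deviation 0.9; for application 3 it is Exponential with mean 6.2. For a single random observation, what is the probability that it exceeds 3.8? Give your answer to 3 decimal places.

0.647

Conditional on each application, P(X > 3.8): 1: 0.341463; 2: 0.925693; 3: 0.541776.
By total probability, P(X > 3.8) = 0.24·0.341463 + 0.4·0.925693 + 0.36·0.541776 = 0.647268.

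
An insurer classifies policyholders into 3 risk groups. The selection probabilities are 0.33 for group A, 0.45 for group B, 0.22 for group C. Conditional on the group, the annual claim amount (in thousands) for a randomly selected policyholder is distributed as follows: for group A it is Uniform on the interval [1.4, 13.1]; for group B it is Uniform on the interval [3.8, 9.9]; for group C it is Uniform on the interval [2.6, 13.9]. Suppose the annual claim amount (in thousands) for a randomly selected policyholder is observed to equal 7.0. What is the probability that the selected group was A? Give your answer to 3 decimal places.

Likelihoods f(7.0 | ·): A: 0.0854701; B: 0.163934; C: 0.0884956.
Posterior ∝ prior × likelihood. Numerator for A: 0.33·0.0854701 = 0.0282051.
Normalizing constant: 0.33·0.0854701 + 0.45·0.163934 + 0.22·0.0884956 = 0.121445.
P(A | observation) = 0.0282051 / 0.121445 = 0.232247.

0.232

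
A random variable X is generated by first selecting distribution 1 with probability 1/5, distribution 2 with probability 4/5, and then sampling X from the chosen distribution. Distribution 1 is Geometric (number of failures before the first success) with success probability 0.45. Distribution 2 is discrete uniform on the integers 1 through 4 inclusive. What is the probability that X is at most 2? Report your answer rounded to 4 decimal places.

Conditional on each component, P(X ≤ 2): 1: 0.833625; 2: 0.5.
By total probability, P(X ≤ 2) = 0.2·0.833625 + 0.8·0.5 = 0.566725.

0.5667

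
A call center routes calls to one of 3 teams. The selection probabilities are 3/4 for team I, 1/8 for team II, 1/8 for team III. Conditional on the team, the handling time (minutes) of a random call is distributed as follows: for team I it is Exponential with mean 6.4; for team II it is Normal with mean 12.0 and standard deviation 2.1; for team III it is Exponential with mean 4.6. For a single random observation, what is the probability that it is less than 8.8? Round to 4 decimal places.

0.6749

Conditional on each team, P(X < 8.8): I: 0.74716; II: 0.0637781; III: 0.85237.
By total probability, P(X < 8.8) = 0.75·0.74716 + 0.125·0.0637781 + 0.125·0.85237 = 0.674889.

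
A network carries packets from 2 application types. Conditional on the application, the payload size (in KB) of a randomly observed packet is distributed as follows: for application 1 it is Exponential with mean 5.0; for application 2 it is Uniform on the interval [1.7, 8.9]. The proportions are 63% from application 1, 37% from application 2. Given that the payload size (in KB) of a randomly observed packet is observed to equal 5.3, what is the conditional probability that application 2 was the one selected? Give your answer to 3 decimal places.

Likelihoods f(5.3 | ·): 1: 0.0692912; 2: 0.138889.
Posterior ∝ prior × likelihood. Numerator for 2: 0.37·0.138889 = 0.0513889.
Normalizing constant: 0.63·0.0692912 + 0.37·0.138889 = 0.0950423.
P(2 | observation) = 0.0513889 / 0.0950423 = 0.540695.

0.541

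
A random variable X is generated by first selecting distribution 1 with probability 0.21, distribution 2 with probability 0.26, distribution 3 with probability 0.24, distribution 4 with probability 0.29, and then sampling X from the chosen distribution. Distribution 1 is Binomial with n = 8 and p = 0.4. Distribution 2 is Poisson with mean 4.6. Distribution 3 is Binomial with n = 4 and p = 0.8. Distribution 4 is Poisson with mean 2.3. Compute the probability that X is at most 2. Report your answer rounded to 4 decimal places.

Conditional on each component, P(X ≤ 2): 1: 0.315395; 2: 0.162639; 3: 0.1808; 4: 0.596039.
By total probability, P(X ≤ 2) = 0.21·0.315395 + 0.26·0.162639 + 0.24·0.1808 + 0.29·0.596039 = 0.324762.

0.3248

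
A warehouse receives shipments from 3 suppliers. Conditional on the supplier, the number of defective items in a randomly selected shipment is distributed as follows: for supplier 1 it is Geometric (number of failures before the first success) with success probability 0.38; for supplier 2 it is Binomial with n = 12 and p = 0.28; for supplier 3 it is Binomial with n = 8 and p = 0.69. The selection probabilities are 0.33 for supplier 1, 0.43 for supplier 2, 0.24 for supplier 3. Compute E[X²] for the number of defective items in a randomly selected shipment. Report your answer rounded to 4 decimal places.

For each component E[X²] = Var + (mean)², giving 1: 6.95568; 2: 13.7088; 3: 32.1816.
Overall E[X²] = 0.33·6.95568 + 0.43·13.7088 + 0.24·32.1816 = 15.9137.

15.9137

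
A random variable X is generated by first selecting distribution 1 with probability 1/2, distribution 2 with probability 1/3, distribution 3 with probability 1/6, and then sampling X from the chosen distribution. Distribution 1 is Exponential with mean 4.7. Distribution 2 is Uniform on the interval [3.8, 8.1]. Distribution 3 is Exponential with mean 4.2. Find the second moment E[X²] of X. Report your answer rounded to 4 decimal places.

For each component E[X²] = Var + (mean)², giving 1: 44.18; 2: 36.9433; 3: 35.28.
Overall E[X²] = 0.5·44.18 + 0.333333·36.9433 + 0.166667·35.28 = 40.2844.

40.2844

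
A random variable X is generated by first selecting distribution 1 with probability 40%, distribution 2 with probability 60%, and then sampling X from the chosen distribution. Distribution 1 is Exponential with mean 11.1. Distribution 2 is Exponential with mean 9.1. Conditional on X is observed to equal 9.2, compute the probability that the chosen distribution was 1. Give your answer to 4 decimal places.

0.3960

Likelihoods f(9.2 | ·): 1: 0.0393298; 2: 0.0399845.
Posterior ∝ prior × likelihood. Numerator for 1: 0.4·0.0393298 = 0.0157319.
Normalizing constant: 0.4·0.0393298 + 0.6·0.0399845 = 0.0397226.
P(1 | observation) = 0.0157319 / 0.0397226 = 0.396044.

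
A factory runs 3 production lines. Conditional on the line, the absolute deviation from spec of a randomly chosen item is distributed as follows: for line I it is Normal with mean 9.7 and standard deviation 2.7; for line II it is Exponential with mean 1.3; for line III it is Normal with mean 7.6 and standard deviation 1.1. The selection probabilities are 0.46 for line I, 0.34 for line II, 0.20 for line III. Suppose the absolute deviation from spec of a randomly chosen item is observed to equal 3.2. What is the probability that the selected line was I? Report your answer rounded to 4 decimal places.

Likelihoods f(3.2 | ·): I: 0.0081479; II: 0.0656182; III: 0.000121664.
Posterior ∝ prior × likelihood. Numerator for I: 0.46·0.0081479 = 0.00374803.
Normalizing constant: 0.46·0.0081479 + 0.34·0.0656182 + 0.2·0.000121664 = 0.0260825.
P(I | observation) = 0.00374803 / 0.0260825 = 0.143699.

0.1437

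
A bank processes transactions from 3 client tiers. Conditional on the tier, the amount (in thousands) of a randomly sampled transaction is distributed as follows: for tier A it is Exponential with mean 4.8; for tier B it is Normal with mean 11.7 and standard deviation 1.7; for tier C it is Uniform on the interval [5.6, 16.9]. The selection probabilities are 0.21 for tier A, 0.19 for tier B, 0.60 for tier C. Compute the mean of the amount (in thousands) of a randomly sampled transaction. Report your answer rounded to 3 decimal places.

Component means — A: 4.8; B: 11.7; C: 11.25.
E[X] = 0.21·4.8 + 0.19·11.7 + 0.6·11.25 = 9.981.

9.981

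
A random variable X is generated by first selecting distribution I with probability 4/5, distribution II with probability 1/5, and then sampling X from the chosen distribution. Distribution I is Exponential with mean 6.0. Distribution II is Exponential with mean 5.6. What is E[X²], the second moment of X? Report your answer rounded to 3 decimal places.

For each component E[X²] = Var + (mean)², giving I: 72; II: 62.72.
Overall E[X²] = 0.8·72 + 0.2·62.72 = 70.144.

70.144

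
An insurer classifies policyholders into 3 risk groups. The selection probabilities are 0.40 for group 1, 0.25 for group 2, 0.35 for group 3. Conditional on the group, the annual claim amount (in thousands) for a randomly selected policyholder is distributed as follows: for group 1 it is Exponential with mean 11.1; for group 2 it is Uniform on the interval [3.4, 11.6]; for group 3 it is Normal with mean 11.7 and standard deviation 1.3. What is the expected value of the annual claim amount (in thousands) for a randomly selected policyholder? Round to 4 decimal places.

Component means — 1: 11.1; 2: 7.5; 3: 11.7.
E[X] = 0.4·11.1 + 0.25·7.5 + 0.35·11.7 = 10.41.

10.4100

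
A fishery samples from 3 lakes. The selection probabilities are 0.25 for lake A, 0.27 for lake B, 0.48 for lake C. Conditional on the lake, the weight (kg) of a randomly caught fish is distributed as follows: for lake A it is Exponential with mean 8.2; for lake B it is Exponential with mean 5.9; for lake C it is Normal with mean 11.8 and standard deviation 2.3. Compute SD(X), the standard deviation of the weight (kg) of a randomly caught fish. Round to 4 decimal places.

Per component, A: μ=8.2, E[X²]=134.48; B: μ=5.9, E[X²]=69.62; C: μ=11.8, E[X²]=144.53.
E[X] = 0.25·8.2 + 0.27·5.9 + 0.48·11.8 = 9.307.
E[X²] = 0.25·134.48 + 0.27·69.62 + 0.48·144.53 = 121.792.
Var(X) = E[X²] − (E[X])² = 121.792 − 86.6202 = 35.1716.
SD(X) = √35.1716 = 5.93056.

5.9306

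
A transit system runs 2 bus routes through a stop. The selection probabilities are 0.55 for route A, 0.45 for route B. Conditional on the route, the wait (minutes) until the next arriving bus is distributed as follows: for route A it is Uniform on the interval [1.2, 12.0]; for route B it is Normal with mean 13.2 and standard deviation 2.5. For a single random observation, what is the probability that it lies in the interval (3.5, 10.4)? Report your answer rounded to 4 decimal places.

Conditional on each route, P(3.5 < X < 10.4): A: 0.638889; B: 0.131305.
By total probability, P(3.5 < X < 10.4) = 0.55·0.638889 + 0.45·0.131305 = 0.410476.

0.4105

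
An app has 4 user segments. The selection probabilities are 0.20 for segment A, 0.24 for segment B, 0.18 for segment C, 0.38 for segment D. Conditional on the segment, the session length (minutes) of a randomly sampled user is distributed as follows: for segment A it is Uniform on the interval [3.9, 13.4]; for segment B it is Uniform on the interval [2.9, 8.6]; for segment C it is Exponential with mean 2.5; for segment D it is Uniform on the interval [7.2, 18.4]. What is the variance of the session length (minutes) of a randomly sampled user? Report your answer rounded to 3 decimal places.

Per component, A: μ=8.65, E[X²]=82.3433; B: μ=5.75, E[X²]=35.77; C: μ=2.5, E[X²]=12.5; D: μ=12.8, E[X²]=174.293.
E[X] = 0.2·8.65 + 0.24·5.75 + 0.18·2.5 + 0.38·12.8 = 8.424.
E[X²] = 0.2·82.3433 + 0.24·35.77 + 0.18·12.5 + 0.38·174.293 = 93.5349.
Var(X) = E[X²] − (E[X])² = 93.5349 − 70.9638 = 22.5712.

22.571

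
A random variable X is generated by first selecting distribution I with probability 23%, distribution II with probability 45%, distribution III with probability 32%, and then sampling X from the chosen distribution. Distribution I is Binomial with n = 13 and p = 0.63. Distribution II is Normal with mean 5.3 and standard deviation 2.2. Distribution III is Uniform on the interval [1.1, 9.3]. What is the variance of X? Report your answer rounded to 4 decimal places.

Per component, I: μ=8.19, E[X²]=70.1064; II: μ=5.3, E[X²]=32.93; III: μ=5.2, E[X²]=32.6433.
E[X] = 0.23·8.19 + 0.45·5.3 + 0.32·5.2 = 5.9327.
E[X²] = 0.23·70.1064 + 0.45·32.93 + 0.32·32.6433 = 41.3888.
Var(X) = E[X²] − (E[X])² = 41.3888 − 35.1969 = 6.19191.

6.1919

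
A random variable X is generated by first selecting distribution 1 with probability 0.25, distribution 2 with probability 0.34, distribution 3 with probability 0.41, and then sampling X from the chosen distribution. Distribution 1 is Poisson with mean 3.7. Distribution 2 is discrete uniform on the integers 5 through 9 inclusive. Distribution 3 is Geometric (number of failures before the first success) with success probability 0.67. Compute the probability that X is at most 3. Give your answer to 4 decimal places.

0.5287

Conditional on each component, P(X ≤ 3): 1: 0.494153; 2: 0; 3: 0.988141.
By total probability, P(X ≤ 3) = 0.25·0.494153 + 0.34·0 + 0.41·0.988141 = 0.528676.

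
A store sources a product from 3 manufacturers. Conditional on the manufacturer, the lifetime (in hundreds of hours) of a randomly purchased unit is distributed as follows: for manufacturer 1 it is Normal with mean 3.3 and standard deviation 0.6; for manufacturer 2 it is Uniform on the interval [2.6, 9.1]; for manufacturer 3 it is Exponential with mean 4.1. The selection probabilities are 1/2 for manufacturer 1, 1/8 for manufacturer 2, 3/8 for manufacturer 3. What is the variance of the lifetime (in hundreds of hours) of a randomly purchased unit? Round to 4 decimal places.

7.5938

Per component, 1: μ=3.3, E[X²]=11.25; 2: μ=5.85, E[X²]=37.7433; 3: μ=4.1, E[X²]=33.62.
E[X] = 0.5·3.3 + 0.125·5.85 + 0.375·4.1 = 3.91875.
E[X²] = 0.5·11.25 + 0.125·37.7433 + 0.375·33.62 = 22.9504.
Var(X) = E[X²] − (E[X])² = 22.9504 − 15.3566 = 7.59382.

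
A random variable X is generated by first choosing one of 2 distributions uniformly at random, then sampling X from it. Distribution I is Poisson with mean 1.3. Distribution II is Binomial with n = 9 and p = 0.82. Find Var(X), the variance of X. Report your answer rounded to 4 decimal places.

10.5558

Per component, I: μ=1.3, E[X²]=2.99; II: μ=7.38, E[X²]=55.7928.
E[X] = 0.5·1.3 + 0.5·7.38 = 4.34.
E[X²] = 0.5·2.99 + 0.5·55.7928 = 29.3914.
Var(X) = E[X²] − (E[X])² = 29.3914 − 18.8356 = 10.5558.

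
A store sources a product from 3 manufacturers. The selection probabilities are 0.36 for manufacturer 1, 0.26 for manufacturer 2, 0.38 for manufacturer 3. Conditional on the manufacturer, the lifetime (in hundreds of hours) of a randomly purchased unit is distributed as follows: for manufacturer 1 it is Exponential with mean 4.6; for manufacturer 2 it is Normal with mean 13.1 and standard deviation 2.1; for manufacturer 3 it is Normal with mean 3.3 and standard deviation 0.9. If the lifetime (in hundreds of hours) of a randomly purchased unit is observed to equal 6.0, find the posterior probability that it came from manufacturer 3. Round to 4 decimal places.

0.0804

Likelihoods f(6.0 | ·): 1: 0.058989; 2: 0.000625915; 3: 0.00492428.
Posterior ∝ prior × likelihood. Numerator for 3: 0.38·0.00492428 = 0.00187122.
Normalizing constant: 0.36·0.058989 + 0.26·0.000625915 + 0.38·0.00492428 = 0.02327.
P(3 | observation) = 0.00187122 / 0.02327 = 0.0804136.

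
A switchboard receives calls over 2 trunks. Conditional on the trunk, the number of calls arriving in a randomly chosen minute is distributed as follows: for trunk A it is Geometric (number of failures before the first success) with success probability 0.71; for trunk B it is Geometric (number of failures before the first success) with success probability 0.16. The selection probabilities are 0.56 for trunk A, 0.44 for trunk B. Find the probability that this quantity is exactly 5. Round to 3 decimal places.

0.030

Conditional on each trunk, P(X = 5): A: 0.00145629; B: 0.0669139.
By total probability, P(X = 5) = 0.56·0.00145629 + 0.44·0.0669139 = 0.0302576.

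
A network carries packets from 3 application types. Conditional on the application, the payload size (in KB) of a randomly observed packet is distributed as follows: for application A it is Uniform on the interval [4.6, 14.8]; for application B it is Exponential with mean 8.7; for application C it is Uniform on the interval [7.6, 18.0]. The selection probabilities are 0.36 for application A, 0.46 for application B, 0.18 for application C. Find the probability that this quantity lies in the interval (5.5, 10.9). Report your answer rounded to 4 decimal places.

0.3607

Conditional on each application, P(5.5 < X < 10.9): A: 0.529412; B: 0.245747; C: 0.317308.
By total probability, P(5.5 < X < 10.9) = 0.36·0.529412 + 0.46·0.245747 + 0.18·0.317308 = 0.360747.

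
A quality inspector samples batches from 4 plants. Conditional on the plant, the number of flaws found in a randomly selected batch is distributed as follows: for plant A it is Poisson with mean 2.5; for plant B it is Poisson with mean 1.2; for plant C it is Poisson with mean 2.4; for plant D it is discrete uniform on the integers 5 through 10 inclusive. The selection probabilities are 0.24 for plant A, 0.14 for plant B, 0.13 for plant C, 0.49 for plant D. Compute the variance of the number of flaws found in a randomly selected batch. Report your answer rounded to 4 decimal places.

9.9120

Per component, A: μ=2.5, E[X²]=8.75; B: μ=1.2, E[X²]=2.64; C: μ=2.4, E[X²]=8.16; D: μ=7.5, E[X²]=59.1667.
E[X] = 0.24·2.5 + 0.14·1.2 + 0.13·2.4 + 0.49·7.5 = 4.755.
E[X²] = 0.24·8.75 + 0.14·2.64 + 0.13·8.16 + 0.49·59.1667 = 32.5221.
Var(X) = E[X²] − (E[X])² = 32.5221 − 22.61 = 9.91204.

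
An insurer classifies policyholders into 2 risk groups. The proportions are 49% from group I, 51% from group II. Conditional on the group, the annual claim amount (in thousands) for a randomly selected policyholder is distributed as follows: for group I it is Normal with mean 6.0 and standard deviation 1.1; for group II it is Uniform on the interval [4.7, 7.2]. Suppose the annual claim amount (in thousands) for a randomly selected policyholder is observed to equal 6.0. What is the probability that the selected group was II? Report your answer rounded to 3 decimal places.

Likelihoods f(6.0 | ·): I: 0.362675; II: 0.4.
Posterior ∝ prior × likelihood. Numerator for II: 0.51·0.4 = 0.204.
Normalizing constant: 0.49·0.362675 + 0.51·0.4 = 0.381711.
P(II | observation) = 0.204 / 0.381711 = 0.534436.

0.534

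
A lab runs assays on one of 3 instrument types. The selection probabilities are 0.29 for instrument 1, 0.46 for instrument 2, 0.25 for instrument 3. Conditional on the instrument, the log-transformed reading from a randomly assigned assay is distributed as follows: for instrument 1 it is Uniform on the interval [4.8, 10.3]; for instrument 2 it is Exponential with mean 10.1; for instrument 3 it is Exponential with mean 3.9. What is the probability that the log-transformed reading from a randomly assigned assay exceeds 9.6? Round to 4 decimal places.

Conditional on each instrument, P(X > 9.6): 1: 0.127273; 2: 0.38655; 3: 0.0853036.
By total probability, P(X > 9.6) = 0.29·0.127273 + 0.46·0.38655 + 0.25·0.0853036 = 0.236048.

0.2360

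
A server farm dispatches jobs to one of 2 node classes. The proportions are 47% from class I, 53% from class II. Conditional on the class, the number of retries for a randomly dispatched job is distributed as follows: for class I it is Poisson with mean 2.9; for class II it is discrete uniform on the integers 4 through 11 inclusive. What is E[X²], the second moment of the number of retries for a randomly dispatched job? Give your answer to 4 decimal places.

37.9107

For each component E[X²] = Var + (mean)², giving I: 11.31; II: 61.5.
Overall E[X²] = 0.47·11.31 + 0.53·61.5 = 37.9107.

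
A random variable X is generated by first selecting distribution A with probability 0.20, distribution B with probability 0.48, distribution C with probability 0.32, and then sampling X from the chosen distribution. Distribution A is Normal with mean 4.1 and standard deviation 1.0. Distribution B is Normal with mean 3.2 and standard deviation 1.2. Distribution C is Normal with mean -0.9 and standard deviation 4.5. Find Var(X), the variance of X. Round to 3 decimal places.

11.631

Per component, A: μ=4.1, E[X²]=17.81; B: μ=3.2, E[X²]=11.68; C: μ=-0.9, E[X²]=21.06.
E[X] = 0.2·4.1 + 0.48·3.2 + 0.32·-0.9 = 2.068.
E[X²] = 0.2·17.81 + 0.48·11.68 + 0.32·21.06 = 15.9076.
Var(X) = E[X²] − (E[X])² = 15.9076 − 4.27662 = 11.631.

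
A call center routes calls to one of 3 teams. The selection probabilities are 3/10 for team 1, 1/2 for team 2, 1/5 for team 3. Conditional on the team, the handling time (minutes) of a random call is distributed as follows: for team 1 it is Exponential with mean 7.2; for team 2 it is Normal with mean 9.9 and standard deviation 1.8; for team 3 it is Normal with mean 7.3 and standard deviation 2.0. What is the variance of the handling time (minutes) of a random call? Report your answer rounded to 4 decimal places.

19.7421

Per component, 1: μ=7.2, E[X²]=103.68; 2: μ=9.9, E[X²]=101.25; 3: μ=7.3, E[X²]=57.29.
E[X] = 0.3·7.2 + 0.5·9.9 + 0.2·7.3 = 8.57.
E[X²] = 0.3·103.68 + 0.5·101.25 + 0.2·57.29 = 93.187.
Var(X) = E[X²] − (E[X])² = 93.187 − 73.4449 = 19.7421.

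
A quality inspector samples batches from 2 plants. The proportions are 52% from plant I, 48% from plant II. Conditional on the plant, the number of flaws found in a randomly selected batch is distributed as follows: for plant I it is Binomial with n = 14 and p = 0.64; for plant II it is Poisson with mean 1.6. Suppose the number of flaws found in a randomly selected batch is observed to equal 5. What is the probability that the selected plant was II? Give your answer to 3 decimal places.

Likelihoods P(X=5 | ·): I: 0.0218316; II: 0.017642.
Posterior ∝ prior × likelihood. Numerator for II: 0.48·0.017642 = 0.00846815.
Normalizing constant: 0.52·0.0218316 + 0.48·0.017642 = 0.0198206.
P(II | observation) = 0.00846815 / 0.0198206 = 0.42724.

0.427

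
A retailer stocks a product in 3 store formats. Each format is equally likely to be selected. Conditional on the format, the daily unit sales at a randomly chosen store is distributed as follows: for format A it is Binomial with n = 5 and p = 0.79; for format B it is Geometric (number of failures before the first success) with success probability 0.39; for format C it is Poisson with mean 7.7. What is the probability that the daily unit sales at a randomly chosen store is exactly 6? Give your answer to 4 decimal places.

0.0504

Conditional on each format, P(X = 6): A: 0; B: 0.0200929; C: 0.131082.
By total probability, P(X = 6) = 0.333333·0 + 0.333333·0.0200929 + 0.333333·0.131082 = 0.0503918.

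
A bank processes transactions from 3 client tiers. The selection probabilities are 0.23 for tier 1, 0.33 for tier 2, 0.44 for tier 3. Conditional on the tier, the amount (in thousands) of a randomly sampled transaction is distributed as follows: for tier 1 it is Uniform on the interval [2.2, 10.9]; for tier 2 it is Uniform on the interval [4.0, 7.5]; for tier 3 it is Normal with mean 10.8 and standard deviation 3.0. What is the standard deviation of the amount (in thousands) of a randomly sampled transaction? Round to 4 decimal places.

3.3656

Per component, 1: μ=6.55, E[X²]=49.21; 2: μ=5.75, E[X²]=34.0833; 3: μ=10.8, E[X²]=125.64.
E[X] = 0.23·6.55 + 0.33·5.75 + 0.44·10.8 = 8.156.
E[X²] = 0.23·49.21 + 0.33·34.0833 + 0.44·125.64 = 77.8474.
Var(X) = E[X²] − (E[X])² = 77.8474 − 66.5203 = 11.3271.
SD(X) = √11.3271 = 3.36557.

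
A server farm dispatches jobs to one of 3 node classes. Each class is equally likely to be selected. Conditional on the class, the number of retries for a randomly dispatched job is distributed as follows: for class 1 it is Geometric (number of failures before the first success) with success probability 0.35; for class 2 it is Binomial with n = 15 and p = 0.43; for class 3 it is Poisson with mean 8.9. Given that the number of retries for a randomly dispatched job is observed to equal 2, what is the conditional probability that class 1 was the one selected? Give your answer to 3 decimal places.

Likelihoods P(X=2 | ·): 1: 0.147875; 2: 0.0130167; 3: 0.00540168.
Posterior ∝ prior × likelihood. Numerator for 1: 0.333333·0.147875 = 0.0492917.
Normalizing constant: 0.333333·0.147875 + 0.333333·0.0130167 + 0.333333·0.00540168 = 0.0554311.
P(1 | observation) = 0.0492917 / 0.0554311 = 0.889242.

0.889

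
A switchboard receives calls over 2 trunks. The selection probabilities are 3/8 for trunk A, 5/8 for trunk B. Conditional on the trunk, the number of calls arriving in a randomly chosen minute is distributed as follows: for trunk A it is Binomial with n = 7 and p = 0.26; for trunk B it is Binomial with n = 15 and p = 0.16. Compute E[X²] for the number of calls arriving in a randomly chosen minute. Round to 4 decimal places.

6.6072

For each component E[X²] = Var + (mean)², giving A: 4.6592; B: 7.776.
Overall E[X²] = 0.375·4.6592 + 0.625·7.776 = 6.6072.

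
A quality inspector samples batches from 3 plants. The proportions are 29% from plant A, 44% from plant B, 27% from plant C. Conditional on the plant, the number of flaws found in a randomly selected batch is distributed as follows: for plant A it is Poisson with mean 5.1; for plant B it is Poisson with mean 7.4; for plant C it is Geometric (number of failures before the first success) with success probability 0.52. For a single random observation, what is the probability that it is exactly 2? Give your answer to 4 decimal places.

Conditional on each plant, P(X = 2): A: 0.0792882; B: 0.0167361; C: 0.119808.
By total probability, P(X = 2) = 0.29·0.0792882 + 0.44·0.0167361 + 0.27·0.119808 = 0.0627056.

0.0627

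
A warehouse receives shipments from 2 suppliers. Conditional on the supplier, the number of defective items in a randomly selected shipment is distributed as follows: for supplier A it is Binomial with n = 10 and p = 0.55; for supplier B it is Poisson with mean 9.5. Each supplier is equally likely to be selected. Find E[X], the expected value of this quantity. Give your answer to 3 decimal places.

7.500

Component means — A: 5.5; B: 9.5.
E[X] = 0.5·5.5 + 0.5·9.5 = 7.5.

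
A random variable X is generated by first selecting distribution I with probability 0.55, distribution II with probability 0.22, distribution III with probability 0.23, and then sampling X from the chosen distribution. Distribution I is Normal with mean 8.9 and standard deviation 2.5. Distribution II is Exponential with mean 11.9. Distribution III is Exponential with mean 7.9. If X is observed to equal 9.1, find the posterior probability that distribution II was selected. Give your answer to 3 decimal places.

0.082

Likelihoods f(9.1 | ·): I: 0.159067; II: 0.0391152; III: 0.0400046.
Posterior ∝ prior × likelihood. Numerator for II: 0.22·0.0391152 = 0.00860534.
Normalizing constant: 0.55·0.159067 + 0.22·0.0391152 + 0.23·0.0400046 = 0.105293.
P(II | observation) = 0.00860534 / 0.105293 = 0.0817274.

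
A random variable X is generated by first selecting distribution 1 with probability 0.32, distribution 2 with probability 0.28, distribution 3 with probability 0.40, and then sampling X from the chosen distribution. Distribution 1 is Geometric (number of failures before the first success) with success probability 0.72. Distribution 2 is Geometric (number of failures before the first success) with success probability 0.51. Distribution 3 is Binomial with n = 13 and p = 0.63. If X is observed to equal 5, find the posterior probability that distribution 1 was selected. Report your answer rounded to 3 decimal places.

0.018

Likelihoods P(X=5 | ·): 1: 0.00123915; 2: 0.0144062; 3: 0.0448637.
Posterior ∝ prior × likelihood. Numerator for 1: 0.32·0.00123915 = 0.000396527.
Normalizing constant: 0.32·0.00123915 + 0.28·0.0144062 + 0.4·0.0448637 = 0.0223758.
P(1 | observation) = 0.000396527 / 0.0223758 = 0.0177213.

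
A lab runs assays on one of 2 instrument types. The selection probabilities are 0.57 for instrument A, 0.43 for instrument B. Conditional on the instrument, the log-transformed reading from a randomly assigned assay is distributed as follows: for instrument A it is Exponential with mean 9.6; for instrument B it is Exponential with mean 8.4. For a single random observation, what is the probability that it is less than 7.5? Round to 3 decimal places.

0.563

Conditional on each instrument, P(X < 7.5): A: 0.542167; B: 0.590516.
By total probability, P(X < 7.5) = 0.57·0.542167 + 0.43·0.590516 = 0.562957.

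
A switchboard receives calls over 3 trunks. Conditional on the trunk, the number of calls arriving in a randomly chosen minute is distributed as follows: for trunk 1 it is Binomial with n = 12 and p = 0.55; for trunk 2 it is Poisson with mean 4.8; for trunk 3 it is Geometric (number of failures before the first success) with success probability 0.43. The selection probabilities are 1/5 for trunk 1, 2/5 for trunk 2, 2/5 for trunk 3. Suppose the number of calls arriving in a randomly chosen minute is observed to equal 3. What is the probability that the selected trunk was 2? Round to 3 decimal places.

Likelihoods P(X=3 | ·): 1: 0.0276964; 2: 0.151691; 3: 0.079633.
Posterior ∝ prior × likelihood. Numerator for 2: 0.4·0.151691 = 0.0606763.
Normalizing constant: 0.2·0.0276964 + 0.4·0.151691 + 0.4·0.079633 = 0.0980688.
P(2 | observation) = 0.0606763 / 0.0980688 = 0.618712.

0.619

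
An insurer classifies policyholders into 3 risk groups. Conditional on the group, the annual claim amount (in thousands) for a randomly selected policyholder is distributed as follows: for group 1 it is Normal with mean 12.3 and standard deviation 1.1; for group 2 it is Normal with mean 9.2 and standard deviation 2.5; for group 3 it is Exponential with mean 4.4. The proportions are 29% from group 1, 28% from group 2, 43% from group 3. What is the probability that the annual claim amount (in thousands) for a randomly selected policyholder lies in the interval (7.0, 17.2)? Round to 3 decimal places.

0.596

Conditional on each group, P(7.0 < X < 17.2): 1: 0.999995; 2: 0.809883; 3: 0.183682.
By total probability, P(7.0 < X < 17.2) = 0.29·0.999995 + 0.28·0.809883 + 0.43·0.183682 = 0.595749.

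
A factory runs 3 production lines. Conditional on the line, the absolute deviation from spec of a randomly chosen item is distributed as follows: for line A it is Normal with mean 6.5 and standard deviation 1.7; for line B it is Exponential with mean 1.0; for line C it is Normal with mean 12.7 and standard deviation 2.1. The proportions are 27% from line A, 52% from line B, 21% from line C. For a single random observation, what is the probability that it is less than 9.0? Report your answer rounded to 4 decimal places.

0.7790

Conditional on each line, P(X < 9.0): A: 0.929299; B: 0.999877; C: 0.0390427.
By total probability, P(X < 9.0) = 0.27·0.929299 + 0.52·0.999877 + 0.21·0.0390427 = 0.779045.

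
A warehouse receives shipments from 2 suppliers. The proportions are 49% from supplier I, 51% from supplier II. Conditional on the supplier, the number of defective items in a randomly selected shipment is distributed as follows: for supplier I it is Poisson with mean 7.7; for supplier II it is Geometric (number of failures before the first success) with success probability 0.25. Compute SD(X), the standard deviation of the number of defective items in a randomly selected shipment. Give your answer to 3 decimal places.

3.926

Per component, I: μ=7.7, E[X²]=66.99; II: μ=3, E[X²]=21.
E[X] = 0.49·7.7 + 0.51·3 = 5.303.
E[X²] = 0.49·66.99 + 0.51·21 = 43.5351.
Var(X) = E[X²] − (E[X])² = 43.5351 − 28.1218 = 15.4133.
SD(X) = √15.4133 = 3.92598.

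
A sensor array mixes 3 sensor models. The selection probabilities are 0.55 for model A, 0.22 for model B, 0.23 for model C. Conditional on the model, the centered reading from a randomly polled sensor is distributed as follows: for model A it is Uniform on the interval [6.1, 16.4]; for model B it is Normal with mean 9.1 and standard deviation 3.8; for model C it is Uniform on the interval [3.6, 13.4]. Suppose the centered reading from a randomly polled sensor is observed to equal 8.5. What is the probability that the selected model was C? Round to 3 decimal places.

Likelihoods f(8.5 | ·): A: 0.0970874; B: 0.103684; C: 0.102041.
Posterior ∝ prior × likelihood. Numerator for C: 0.23·0.102041 = 0.0234694.
Normalizing constant: 0.55·0.0970874 + 0.22·0.103684 + 0.23·0.102041 = 0.099678.
P(C | observation) = 0.0234694 / 0.099678 = 0.235452.

0.235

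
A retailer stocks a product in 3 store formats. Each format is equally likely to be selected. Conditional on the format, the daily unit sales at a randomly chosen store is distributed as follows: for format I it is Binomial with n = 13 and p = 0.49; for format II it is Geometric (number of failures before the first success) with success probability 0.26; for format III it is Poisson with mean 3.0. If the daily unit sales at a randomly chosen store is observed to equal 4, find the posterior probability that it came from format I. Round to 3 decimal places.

Likelihoods P(X=4 | ·): I: 0.0962104; II: 0.0779651; III: 0.168031.
Posterior ∝ prior × likelihood. Numerator for I: 0.333333·0.0962104 = 0.0320701.
Normalizing constant: 0.333333·0.0962104 + 0.333333·0.0779651 + 0.333333·0.168031 = 0.114069.
P(I | observation) = 0.0320701 / 0.114069 = 0.281147.

0.281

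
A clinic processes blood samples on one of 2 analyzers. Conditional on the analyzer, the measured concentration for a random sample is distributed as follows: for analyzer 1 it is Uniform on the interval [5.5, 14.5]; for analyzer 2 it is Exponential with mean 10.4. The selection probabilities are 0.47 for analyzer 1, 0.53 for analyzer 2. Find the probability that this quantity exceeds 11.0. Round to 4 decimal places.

0.3668

Conditional on each analyzer, P(X > 11.0): 1: 0.388889; 2: 0.347256.
By total probability, P(X > 11.0) = 0.47·0.388889 + 0.53·0.347256 = 0.366824.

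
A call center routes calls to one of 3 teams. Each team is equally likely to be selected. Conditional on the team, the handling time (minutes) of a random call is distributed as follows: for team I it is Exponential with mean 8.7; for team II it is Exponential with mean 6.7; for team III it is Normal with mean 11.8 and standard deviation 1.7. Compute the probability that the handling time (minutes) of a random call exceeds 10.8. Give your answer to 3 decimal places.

0.403

Conditional on each team, P(X > 10.8): I: 0.288985; II: 0.1995; III: 0.721813.
By total probability, P(X > 10.8) = 0.333333·0.288985 + 0.333333·0.1995 + 0.333333·0.721813 = 0.403433.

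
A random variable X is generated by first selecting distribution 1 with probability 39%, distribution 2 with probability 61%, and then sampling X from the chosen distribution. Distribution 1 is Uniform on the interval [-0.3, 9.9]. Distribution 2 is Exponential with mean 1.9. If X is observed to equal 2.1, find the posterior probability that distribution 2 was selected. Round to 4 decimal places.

0.7355

Likelihoods f(2.1 | ·): 1: 0.0980392; 2: 0.174276.
Posterior ∝ prior × likelihood. Numerator for 2: 0.61·0.174276 = 0.106308.
Normalizing constant: 0.39·0.0980392 + 0.61·0.174276 = 0.144543.
P(2 | observation) = 0.106308 / 0.144543 = 0.735475.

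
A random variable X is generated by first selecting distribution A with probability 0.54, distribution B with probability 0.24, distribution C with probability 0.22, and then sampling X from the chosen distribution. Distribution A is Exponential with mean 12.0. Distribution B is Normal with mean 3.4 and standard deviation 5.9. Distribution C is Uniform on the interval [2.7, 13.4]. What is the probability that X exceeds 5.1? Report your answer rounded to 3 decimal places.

Conditional on each component, P(X > 5.1): A: 0.65377; B: 0.386621; C: 0.775701.
By total probability, P(X > 5.1) = 0.54·0.65377 + 0.24·0.386621 + 0.22·0.775701 = 0.616479.

0.616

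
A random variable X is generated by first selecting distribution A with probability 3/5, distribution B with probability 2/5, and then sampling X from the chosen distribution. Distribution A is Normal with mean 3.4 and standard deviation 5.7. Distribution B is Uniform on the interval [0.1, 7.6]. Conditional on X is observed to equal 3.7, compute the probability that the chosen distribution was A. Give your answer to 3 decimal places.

0.440

Likelihoods f(3.7 | ·): A: 0.069893; B: 0.133333.
Posterior ∝ prior × likelihood. Numerator for A: 0.6·0.069893 = 0.0419358.
Normalizing constant: 0.6·0.069893 + 0.4·0.133333 = 0.0952691.
P(A | observation) = 0.0419358 / 0.0952691 = 0.440182.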